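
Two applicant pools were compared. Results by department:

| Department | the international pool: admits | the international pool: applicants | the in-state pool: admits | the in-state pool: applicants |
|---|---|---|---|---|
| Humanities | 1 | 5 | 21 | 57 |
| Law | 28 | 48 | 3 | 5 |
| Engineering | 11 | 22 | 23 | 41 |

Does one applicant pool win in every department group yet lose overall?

Humanities: the international pool 1/5 = 20.0%, the in-state pool 21/57 = 36.8% → the in-state pool
Law: the international pool 28/48 = 58.3%, the in-state pool 3/5 = 60.0% → the in-state pool
Engineering: the international pool 11/22 = 50.0%, the in-state pool 23/41 = 56.1% → the in-state pool
Overall: the international pool 40/75 = 53.3%, the in-state pool 47/103 = 45.6% → the international pool
The in-state pool wins each department group but the international pool wins overall — the comparison reverses. The in-state pool's applicants skew toward Humanities, which has a lower base rate.

Yes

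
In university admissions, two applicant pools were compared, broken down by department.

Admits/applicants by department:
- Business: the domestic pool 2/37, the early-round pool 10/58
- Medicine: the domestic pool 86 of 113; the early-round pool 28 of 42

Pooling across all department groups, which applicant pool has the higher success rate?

Business: the domestic pool 2/37 = 5.4%, the early-round pool 10/58 = 17.2% → the early-round pool
Medicine: the domestic pool 86/113 = 76.1%, the early-round pool 28/42 = 66.7% → the domestic pool
Overall: the domestic pool 88/150 = 58.7%, the early-round pool 38/100 = 38.0% → the domestic pool
(Neither sweeps every department group, but the domestic pool has the higher pooled rate.)

the domestic pool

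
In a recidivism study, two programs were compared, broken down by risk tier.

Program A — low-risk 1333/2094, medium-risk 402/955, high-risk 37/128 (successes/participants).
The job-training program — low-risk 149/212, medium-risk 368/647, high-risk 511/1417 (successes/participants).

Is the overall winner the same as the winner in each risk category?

Low-risk: Program A 1333/2094 = 63.7%, the job-training program 149/212 = 70.3% → the job-training program
Medium-risk: Program A 402/955 = 42.1%, the job-training program 368/647 = 56.9% → the job-training program
High-risk: Program A 37/128 = 28.9%, the job-training program 511/1417 = 36.1% → the job-training program
Overall: Program A 1772/3177 = 55.8%, the job-training program 1028/2276 = 45.2% → Program A
The job-training program wins each risk group but Program A wins overall — the comparison reverses. The job-training program's participants skew toward high-risk, which has a lower base rate.

No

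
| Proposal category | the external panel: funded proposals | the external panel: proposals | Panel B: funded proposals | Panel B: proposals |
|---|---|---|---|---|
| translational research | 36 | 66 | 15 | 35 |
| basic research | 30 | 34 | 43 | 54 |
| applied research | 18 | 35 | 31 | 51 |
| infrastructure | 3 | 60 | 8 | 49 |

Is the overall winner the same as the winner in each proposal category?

Translational research: the external panel 36/66 = 54.5%, Panel B 15/35 = 42.9% → the external panel
Basic research: the external panel 30/34 = 88.2%, Panel B 43/54 = 79.6% → the external panel
Applied research: the external panel 18/35 = 51.4%, Panel B 31/51 = 60.8% → Panel B
Infrastructure: the external panel 3/60 = 5.0%, Panel B 8/49 = 16.3% → Panel B
Overall: the external panel 87/195 = 44.6%, Panel B 97/189 = 51.3% → Panel B
Neither sweeps: the external panel wins 2 of 4 groups, Panel B wins 2. Panel B wins overall but not every group — no Simpson reversal.

No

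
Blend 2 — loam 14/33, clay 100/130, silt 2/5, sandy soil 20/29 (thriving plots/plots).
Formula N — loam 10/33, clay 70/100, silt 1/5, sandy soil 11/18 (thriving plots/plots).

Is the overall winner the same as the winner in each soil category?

Yes

Loam: Blend 2 14/33 = 42.4%, Formula N 10/33 = 30.3% → Blend 2
Clay: Blend 2 100/130 = 76.9%, Formula N 70/100 = 70.0% → Blend 2
Silt: Blend 2 2/5 = 40.0%, Formula N 1/5 = 20.0% → Blend 2
Sandy soil: Blend 2 20/29 = 69.0%, Formula N 11/18 = 61.1% → Blend 2
Overall: Blend 2 136/197 = 69.0%, Formula N 92/156 = 59.0% → Blend 2
Blend 2 wins overall and in every soil group — no reversal.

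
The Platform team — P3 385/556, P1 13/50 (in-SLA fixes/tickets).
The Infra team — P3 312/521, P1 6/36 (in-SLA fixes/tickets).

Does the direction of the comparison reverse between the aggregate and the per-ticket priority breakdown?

P3: the Platform team 385/556 = 69.2%, the Infra team 312/521 = 59.9% → the Platform team
P1: the Platform team 13/50 = 26.0%, the Infra team 6/36 = 16.7% → the Platform team
Overall: the Platform team 398/606 = 65.7%, the Infra team 318/557 = 57.1% → the Platform team
The Platform team wins overall and in every ticket group — no reversal.

No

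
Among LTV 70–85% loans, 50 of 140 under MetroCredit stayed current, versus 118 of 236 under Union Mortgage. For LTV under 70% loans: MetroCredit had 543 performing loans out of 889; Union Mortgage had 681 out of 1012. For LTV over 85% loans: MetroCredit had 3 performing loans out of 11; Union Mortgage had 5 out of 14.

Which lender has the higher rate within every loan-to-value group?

LTV 70–85%: MetroCredit 50/140 = 35.7%, Union Mortgage 118/236 = 50.0% → Union Mortgage
LTV under 70%: MetroCredit 543/889 = 61.1%, Union Mortgage 681/1012 = 67.3% → Union Mortgage
LTV over 85%: MetroCredit 3/11 = 27.3%, Union Mortgage 5/14 = 35.7% → Union Mortgage
Union Mortgage has the higher rate in all 3 groups.

Union Mortgage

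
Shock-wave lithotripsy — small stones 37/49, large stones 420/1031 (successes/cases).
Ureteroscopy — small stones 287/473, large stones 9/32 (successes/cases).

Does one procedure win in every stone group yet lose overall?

Yes

Small stones: shock-wave lithotripsy 37/49 = 75.5%, ureteroscopy 287/473 = 60.7% → shock-wave lithotripsy
Large stones: shock-wave lithotripsy 420/1031 = 40.7%, ureteroscopy 9/32 = 28.1% → shock-wave lithotripsy
Overall: shock-wave lithotripsy 457/1080 = 42.3%, ureteroscopy 296/505 = 58.6% → ureteroscopy
Shock-wave lithotripsy wins each stone group but ureteroscopy wins overall — the comparison reverses. Shock-wave lithotripsy's cases skew toward large stones, which has a lower base rate.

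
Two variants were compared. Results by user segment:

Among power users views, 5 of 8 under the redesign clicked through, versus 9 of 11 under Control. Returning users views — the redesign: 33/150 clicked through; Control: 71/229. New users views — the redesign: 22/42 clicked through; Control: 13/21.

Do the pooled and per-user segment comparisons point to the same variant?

Yes

Power users: the redesign 5/8 = 62.5%, Control 9/11 = 81.8% → Control
Returning users: the redesign 33/150 = 22.0%, Control 71/229 = 31.0% → Control
New users: the redesign 22/42 = 52.4%, Control 13/21 = 61.9% → Control
Overall: the redesign 60/200 = 30.0%, Control 93/261 = 35.6% → Control
Control wins overall and in every user group — no reversal.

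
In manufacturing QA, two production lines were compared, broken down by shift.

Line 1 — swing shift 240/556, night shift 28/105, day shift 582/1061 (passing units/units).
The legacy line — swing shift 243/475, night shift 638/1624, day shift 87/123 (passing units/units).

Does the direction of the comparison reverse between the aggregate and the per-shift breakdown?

Yes

Swing shift: Line 1 240/556 = 43.2%, the legacy line 243/475 = 51.2% → the legacy line
Night shift: Line 1 28/105 = 26.7%, the legacy line 638/1624 = 39.3% → the legacy line
Day shift: Line 1 582/1061 = 54.9%, the legacy line 87/123 = 70.7% → the legacy line
Overall: Line 1 850/1722 = 49.4%, the legacy line 968/2222 = 43.6% → Line 1
The legacy line wins each shift group but Line 1 wins overall — the comparison reverses. The legacy line's units skew toward night shift, which has a lower base rate.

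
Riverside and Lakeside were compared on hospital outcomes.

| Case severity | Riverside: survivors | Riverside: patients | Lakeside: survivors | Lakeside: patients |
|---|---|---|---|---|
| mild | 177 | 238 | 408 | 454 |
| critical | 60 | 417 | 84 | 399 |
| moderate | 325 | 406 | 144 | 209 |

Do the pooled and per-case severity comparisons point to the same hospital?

No

Mild: Riverside 177/238 = 74.4%, Lakeside 408/454 = 89.9% → Lakeside
Critical: Riverside 60/417 = 14.4%, Lakeside 84/399 = 21.1% → Lakeside
Moderate: Riverside 325/406 = 80.0%, Lakeside 144/209 = 68.9% → Riverside
Overall: Riverside 562/1061 = 53.0%, Lakeside 636/1062 = 59.9% → Lakeside
Neither sweeps: Riverside wins 1 of 3 groups, Lakeside wins 2. Lakeside wins overall but not every group — no Simpson reversal.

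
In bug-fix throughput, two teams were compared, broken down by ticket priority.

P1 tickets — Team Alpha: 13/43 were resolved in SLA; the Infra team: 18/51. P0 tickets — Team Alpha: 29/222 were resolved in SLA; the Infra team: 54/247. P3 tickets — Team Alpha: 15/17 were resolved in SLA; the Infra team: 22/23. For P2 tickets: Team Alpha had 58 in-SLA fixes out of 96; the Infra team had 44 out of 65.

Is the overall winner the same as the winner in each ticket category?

P1: Team Alpha 13/43 = 30.2%, the Infra team 18/51 = 35.3% → the Infra team
P0: Team Alpha 29/222 = 13.1%, the Infra team 54/247 = 21.9% → the Infra team
P3: Team Alpha 15/17 = 88.2%, the Infra team 22/23 = 95.7% → the Infra team
P2: Team Alpha 58/96 = 60.4%, the Infra team 44/65 = 67.7% → the Infra team
Overall: Team Alpha 115/378 = 30.4%, the Infra team 138/386 = 35.8% → the Infra team
The Infra team wins overall and in every ticket group — no reversal.

Yes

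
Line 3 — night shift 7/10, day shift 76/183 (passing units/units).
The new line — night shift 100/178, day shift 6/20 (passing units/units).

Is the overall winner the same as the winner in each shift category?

No

Night shift: Line 3 7/10 = 70.0%, the new line 100/178 = 56.2% → Line 3
Day shift: Line 3 76/183 = 41.5%, the new line 6/20 = 30.0% → Line 3
Overall: Line 3 83/193 = 43.0%, the new line 106/198 = 53.5% → the new line
Line 3 wins each shift group but the new line wins overall — the comparison reverses. Line 3's units skew toward day shift, which has a lower base rate.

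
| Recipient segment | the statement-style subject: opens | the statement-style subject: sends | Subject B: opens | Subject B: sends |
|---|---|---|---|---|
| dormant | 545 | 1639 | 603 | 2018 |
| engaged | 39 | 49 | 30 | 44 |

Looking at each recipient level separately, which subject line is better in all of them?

Dormant: the statement-style subject 545/1639 = 33.3%, Subject B 603/2018 = 29.9% → the statement-style subject
Engaged: the statement-style subject 39/49 = 79.6%, Subject B 30/44 = 68.2% → the statement-style subject
The statement-style subject has the higher rate in both groups.

the statement-style subject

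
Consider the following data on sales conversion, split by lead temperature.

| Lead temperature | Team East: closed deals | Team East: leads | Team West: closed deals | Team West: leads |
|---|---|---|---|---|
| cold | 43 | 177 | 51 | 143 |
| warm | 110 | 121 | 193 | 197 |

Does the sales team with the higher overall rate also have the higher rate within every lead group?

Yes

Cold: Team East 43/177 = 24.3%, Team West 51/143 = 35.7% → Team West
Warm: Team East 110/121 = 90.9%, Team West 193/197 = 98.0% → Team West
Overall: Team East 153/298 = 51.3%, Team West 244/340 = 71.8% → Team West
Team West wins overall and in every lead group — no reversal.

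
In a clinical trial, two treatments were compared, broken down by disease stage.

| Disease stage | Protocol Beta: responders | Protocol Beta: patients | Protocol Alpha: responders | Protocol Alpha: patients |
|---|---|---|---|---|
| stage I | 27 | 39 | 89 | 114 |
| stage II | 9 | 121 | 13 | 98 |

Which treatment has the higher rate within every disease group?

Protocol Alpha

Stage I: Protocol Beta 27/39 = 69.2%, Protocol Alpha 89/114 = 78.1% → Protocol Alpha
Stage II: Protocol Beta 9/121 = 7.4%, Protocol Alpha 13/98 = 13.3% → Protocol Alpha
Protocol Alpha has the higher rate in both groups.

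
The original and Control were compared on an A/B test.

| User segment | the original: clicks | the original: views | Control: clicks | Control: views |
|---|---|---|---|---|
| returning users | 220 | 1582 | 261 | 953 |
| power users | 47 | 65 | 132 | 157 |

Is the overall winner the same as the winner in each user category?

Yes

Returning users: the original 220/1582 = 13.9%, Control 261/953 = 27.4% → Control
Power users: the original 47/65 = 72.3%, Control 132/157 = 84.1% → Control
Overall: the original 267/1647 = 16.2%, Control 393/1110 = 35.4% → Control
Control wins overall and in every user group — no reversal.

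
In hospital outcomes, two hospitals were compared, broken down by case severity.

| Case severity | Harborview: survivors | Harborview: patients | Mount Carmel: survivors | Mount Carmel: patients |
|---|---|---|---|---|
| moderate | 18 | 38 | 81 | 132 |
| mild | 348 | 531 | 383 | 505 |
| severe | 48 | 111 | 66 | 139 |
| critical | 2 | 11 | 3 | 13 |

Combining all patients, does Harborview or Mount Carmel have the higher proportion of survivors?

Moderate: Harborview 18/38 = 47.4%, Mount Carmel 81/132 = 61.4% → Mount Carmel
Mild: Harborview 348/531 = 65.5%, Mount Carmel 383/505 = 75.8% → Mount Carmel
Severe: Harborview 48/111 = 43.2%, Mount Carmel 66/139 = 47.5% → Mount Carmel
Critical: Harborview 2/11 = 18.2%, Mount Carmel 3/13 = 23.1% → Mount Carmel
Overall: Harborview 416/691 = 60.2%, Mount Carmel 533/789 = 67.6% → Mount Carmel

Mount Carmel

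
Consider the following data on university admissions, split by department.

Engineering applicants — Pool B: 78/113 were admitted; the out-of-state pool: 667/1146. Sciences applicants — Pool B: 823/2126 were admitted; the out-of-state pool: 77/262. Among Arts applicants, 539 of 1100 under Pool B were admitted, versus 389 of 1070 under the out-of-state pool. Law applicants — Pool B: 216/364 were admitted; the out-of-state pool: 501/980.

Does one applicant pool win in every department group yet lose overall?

Engineering: Pool B 78/113 = 69.0%, the out-of-state pool 667/1146 = 58.2% → Pool B
Sciences: Pool B 823/2126 = 38.7%, the out-of-state pool 77/262 = 29.4% → Pool B
Arts: Pool B 539/1100 = 49.0%, the out-of-state pool 389/1070 = 36.4% → Pool B
Law: Pool B 216/364 = 59.3%, the out-of-state pool 501/980 = 51.1% → Pool B
Overall: Pool B 1656/3703 = 44.7%, the out-of-state pool 1634/3458 = 47.3% → the out-of-state pool
Pool B wins each department group but the out-of-state pool wins overall — the comparison reverses. Pool B's applicants skew toward Sciences, which has a lower base rate.

Yes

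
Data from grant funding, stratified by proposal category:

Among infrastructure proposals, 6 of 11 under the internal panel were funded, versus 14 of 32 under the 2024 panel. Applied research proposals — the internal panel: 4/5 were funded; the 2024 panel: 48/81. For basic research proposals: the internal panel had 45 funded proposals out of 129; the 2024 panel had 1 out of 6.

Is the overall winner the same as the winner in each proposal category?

Infrastructure: the internal panel 6/11 = 54.5%, the 2024 panel 14/32 = 43.8% → the internal panel
Applied research: the internal panel 4/5 = 80.0%, the 2024 panel 48/81 = 59.3% → the internal panel
Basic research: the internal panel 45/129 = 34.9%, the 2024 panel 1/6 = 16.7% → the internal panel
Overall: the internal panel 55/145 = 37.9%, the 2024 panel 63/119 = 52.9% → the 2024 panel
The internal panel wins each proposal group but the 2024 panel wins overall — the comparison reverses. The internal panel's proposals skew toward basic research, which has a lower base rate.

No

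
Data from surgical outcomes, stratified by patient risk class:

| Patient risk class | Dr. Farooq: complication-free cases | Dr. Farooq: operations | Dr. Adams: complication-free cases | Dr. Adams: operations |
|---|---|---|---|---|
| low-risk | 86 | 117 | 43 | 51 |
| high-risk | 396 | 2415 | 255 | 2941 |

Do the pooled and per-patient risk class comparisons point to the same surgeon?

No

Low-risk: Dr. Farooq 86/117 = 73.5%, Dr. Adams 43/51 = 84.3% → Dr. Adams
High-risk: Dr. Farooq 396/2415 = 16.4%, Dr. Adams 255/2941 = 8.7% → Dr. Farooq
Overall: Dr. Farooq 482/2532 = 19.0%, Dr. Adams 298/2992 = 10.0% → Dr. Farooq
Neither sweeps: Dr. Farooq wins 1 of 2 groups, Dr. Adams wins 1. Dr. Farooq wins overall but not every group — no Simpson reversal.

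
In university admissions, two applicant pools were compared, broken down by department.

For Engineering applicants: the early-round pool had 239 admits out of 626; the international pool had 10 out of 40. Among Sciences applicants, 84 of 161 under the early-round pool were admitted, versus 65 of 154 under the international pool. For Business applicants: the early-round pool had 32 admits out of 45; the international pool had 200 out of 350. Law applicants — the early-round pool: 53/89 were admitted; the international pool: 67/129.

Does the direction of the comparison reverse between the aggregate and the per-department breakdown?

Engineering: the early-round pool 239/626 = 38.2%, the international pool 10/40 = 25.0% → the early-round pool
Sciences: the early-round pool 84/161 = 52.2%, the international pool 65/154 = 42.2% → the early-round pool
Business: the early-round pool 32/45 = 71.1%, the international pool 200/350 = 57.1% → the early-round pool
Law: the early-round pool 53/89 = 59.6%, the international pool 67/129 = 51.9% → the early-round pool
Overall: the early-round pool 408/921 = 44.3%, the international pool 342/673 = 50.8% → the international pool
The early-round pool wins each department group but the international pool wins overall — the comparison reverses. The early-round pool's applicants skew toward Engineering, which has a lower base rate.

Yes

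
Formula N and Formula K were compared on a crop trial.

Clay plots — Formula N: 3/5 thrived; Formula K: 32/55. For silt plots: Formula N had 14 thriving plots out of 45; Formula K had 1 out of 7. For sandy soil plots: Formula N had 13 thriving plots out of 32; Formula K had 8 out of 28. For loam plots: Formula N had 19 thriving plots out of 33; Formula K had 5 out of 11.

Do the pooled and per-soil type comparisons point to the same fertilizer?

Clay: Formula N 3/5 = 60.0%, Formula K 32/55 = 58.2% → Formula N
Silt: Formula N 14/45 = 31.1%, Formula K 1/7 = 14.3% → Formula N
Sandy soil: Formula N 13/32 = 40.6%, Formula K 8/28 = 28.6% → Formula N
Loam: Formula N 19/33 = 57.6%, Formula K 5/11 = 45.5% → Formula N
Overall: Formula N 49/115 = 42.6%, Formula K 46/101 = 45.5% → Formula K
Formula N wins each soil group but Formula K wins overall — the comparison reverses. Formula N's plots skew toward silt, which has a lower base rate.

No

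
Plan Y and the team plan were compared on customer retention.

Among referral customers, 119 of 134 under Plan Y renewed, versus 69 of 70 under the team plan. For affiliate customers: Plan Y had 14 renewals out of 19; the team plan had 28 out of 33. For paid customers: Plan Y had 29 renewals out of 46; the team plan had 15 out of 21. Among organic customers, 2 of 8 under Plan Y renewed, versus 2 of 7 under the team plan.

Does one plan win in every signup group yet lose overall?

No

Referral: Plan Y 119/134 = 88.8%, the team plan 69/70 = 98.6% → the team plan
Affiliate: Plan Y 14/19 = 73.7%, the team plan 28/33 = 84.8% → the team plan
Paid: Plan Y 29/46 = 63.0%, the team plan 15/21 = 71.4% → the team plan
Organic: Plan Y 2/8 = 25.0%, the team plan 2/7 = 28.6% → the team plan
Overall: Plan Y 164/207 = 79.2%, the team plan 114/131 = 87.0% → the team plan
The team plan wins overall and in every signup group — no reversal.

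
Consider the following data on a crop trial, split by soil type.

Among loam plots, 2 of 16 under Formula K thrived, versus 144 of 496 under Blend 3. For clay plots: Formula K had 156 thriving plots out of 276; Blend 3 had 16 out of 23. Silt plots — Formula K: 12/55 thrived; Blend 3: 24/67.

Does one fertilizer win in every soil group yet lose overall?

Yes

Loam: Formula K 2/16 = 12.5%, Blend 3 144/496 = 29.0% → Blend 3
Clay: Formula K 156/276 = 56.5%, Blend 3 16/23 = 69.6% → Blend 3
Silt: Formula K 12/55 = 21.8%, Blend 3 24/67 = 35.8% → Blend 3
Overall: Formula K 170/347 = 49.0%, Blend 3 184/586 = 31.4% → Formula K
Blend 3 wins each soil group but Formula K wins overall — the comparison reverses. Blend 3's plots skew toward loam, which has a lower base rate.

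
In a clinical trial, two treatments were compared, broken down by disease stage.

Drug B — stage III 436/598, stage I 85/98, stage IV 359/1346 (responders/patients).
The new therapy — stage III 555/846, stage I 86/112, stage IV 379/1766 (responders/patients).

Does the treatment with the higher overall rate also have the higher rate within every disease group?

Stage III: Drug B 436/598 = 72.9%, the new therapy 555/846 = 65.6% → Drug B
Stage I: Drug B 85/98 = 86.7%, the new therapy 86/112 = 76.8% → Drug B
Stage IV: Drug B 359/1346 = 26.7%, the new therapy 379/1766 = 21.5% → Drug B
Overall: Drug B 880/2042 = 43.1%, the new therapy 1020/2724 = 37.4% → Drug B
Drug B wins overall and in every disease group — no reversal.

Yes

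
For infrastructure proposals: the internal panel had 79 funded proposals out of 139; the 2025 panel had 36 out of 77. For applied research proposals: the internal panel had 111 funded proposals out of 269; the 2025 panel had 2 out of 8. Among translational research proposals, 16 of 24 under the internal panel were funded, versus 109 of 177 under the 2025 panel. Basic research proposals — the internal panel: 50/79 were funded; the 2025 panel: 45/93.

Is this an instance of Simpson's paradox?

Yes

Infrastructure: the internal panel 79/139 = 56.8%, the 2025 panel 36/77 = 46.8% → the internal panel
Applied research: the internal panel 111/269 = 41.3%, the 2025 panel 2/8 = 25.0% → the internal panel
Translational research: the internal panel 16/24 = 66.7%, the 2025 panel 109/177 = 61.6% → the internal panel
Basic research: the internal panel 50/79 = 63.3%, the 2025 panel 45/93 = 48.4% → the internal panel
Overall: the internal panel 256/511 = 50.1%, the 2025 panel 192/355 = 54.1% → the 2025 panel
The internal panel wins each proposal group but the 2025 panel wins overall — the comparison reverses. The internal panel's proposals skew toward applied research, which has a lower base rate.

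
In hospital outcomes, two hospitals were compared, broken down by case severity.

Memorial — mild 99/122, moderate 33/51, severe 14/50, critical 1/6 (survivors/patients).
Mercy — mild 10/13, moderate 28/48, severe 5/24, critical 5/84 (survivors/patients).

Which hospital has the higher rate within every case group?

Mild: Memorial 99/122 = 81.1%, Mercy 10/13 = 76.9% → Memorial
Moderate: Memorial 33/51 = 64.7%, Mercy 28/48 = 58.3% → Memorial
Severe: Memorial 14/50 = 28.0%, Mercy 5/24 = 20.8% → Memorial
Critical: Memorial 1/6 = 16.7%, Mercy 5/84 = 6.0% → Memorial
Memorial has the higher rate in all 4 groups.

Memorial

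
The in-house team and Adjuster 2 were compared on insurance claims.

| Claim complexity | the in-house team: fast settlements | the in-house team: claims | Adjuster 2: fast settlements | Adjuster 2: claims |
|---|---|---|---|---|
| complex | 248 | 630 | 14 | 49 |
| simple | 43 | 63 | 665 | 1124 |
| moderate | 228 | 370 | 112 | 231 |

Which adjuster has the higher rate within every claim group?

the in-house team

Complex: the in-house team 248/630 = 39.4%, Adjuster 2 14/49 = 28.6% → the in-house team
Simple: the in-house team 43/63 = 68.3%, Adjuster 2 665/1124 = 59.2% → the in-house team
Moderate: the in-house team 228/370 = 61.6%, Adjuster 2 112/231 = 48.5% → the in-house team
The in-house team has the higher rate in all 3 groups.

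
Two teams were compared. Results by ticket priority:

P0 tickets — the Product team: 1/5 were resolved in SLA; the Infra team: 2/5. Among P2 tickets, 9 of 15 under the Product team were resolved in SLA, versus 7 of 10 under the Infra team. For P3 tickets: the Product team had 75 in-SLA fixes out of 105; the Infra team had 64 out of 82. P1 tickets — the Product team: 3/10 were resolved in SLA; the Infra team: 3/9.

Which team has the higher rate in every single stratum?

P0: the Product team 1/5 = 20.0%, the Infra team 2/5 = 40.0% → the Infra team
P2: the Product team 9/15 = 60.0%, the Infra team 7/10 = 70.0% → the Infra team
P3: the Product team 75/105 = 71.4%, the Infra team 64/82 = 78.0% → the Infra team
P1: the Product team 3/10 = 30.0%, the Infra team 3/9 = 33.3% → the Infra team
The Infra team has the higher rate in all 4 groups.

the Infra team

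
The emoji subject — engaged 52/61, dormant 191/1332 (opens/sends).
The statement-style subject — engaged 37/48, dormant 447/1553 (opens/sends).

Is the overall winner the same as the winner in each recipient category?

No

Engaged: the emoji subject 52/61 = 85.2%, the statement-style subject 37/48 = 77.1% → the emoji subject
Dormant: the emoji subject 191/1332 = 14.3%, the statement-style subject 447/1553 = 28.8% → the statement-style subject
Overall: the emoji subject 243/1393 = 17.4%, the statement-style subject 484/1601 = 30.2% → the statement-style subject
Neither sweeps: the emoji subject wins 1 of 2 groups, the statement-style subject wins 1. The statement-style subject wins overall but not every group — no Simpson reversal.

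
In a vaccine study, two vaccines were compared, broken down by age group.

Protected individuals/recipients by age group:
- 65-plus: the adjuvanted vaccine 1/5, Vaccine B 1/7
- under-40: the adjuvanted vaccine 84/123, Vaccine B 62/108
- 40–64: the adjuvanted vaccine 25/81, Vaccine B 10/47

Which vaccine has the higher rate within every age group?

the adjuvanted vaccine

65-plus: the adjuvanted vaccine 1/5 = 20.0%, Vaccine B 1/7 = 14.3% → the adjuvanted vaccine
Under-40: the adjuvanted vaccine 84/123 = 68.3%, Vaccine B 62/108 = 57.4% → the adjuvanted vaccine
40–64: the adjuvanted vaccine 25/81 = 30.9%, Vaccine B 10/47 = 21.3% → the adjuvanted vaccine
The adjuvanted vaccine has the higher rate in all 3 groups.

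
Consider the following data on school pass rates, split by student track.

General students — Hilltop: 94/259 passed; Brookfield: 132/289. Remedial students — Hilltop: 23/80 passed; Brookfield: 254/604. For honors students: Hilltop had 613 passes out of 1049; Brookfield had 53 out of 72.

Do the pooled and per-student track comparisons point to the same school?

General: Hilltop 94/259 = 36.3%, Brookfield 132/289 = 45.7% → Brookfield
Remedial: Hilltop 23/80 = 28.8%, Brookfield 254/604 = 42.1% → Brookfield
Honors: Hilltop 613/1049 = 58.4%, Brookfield 53/72 = 73.6% → Brookfield
Overall: Hilltop 730/1388 = 52.6%, Brookfield 439/965 = 45.5% → Hilltop
Brookfield wins each student group but Hilltop wins overall — the comparison reverses. Brookfield's students skew toward remedial, which has a lower base rate.

No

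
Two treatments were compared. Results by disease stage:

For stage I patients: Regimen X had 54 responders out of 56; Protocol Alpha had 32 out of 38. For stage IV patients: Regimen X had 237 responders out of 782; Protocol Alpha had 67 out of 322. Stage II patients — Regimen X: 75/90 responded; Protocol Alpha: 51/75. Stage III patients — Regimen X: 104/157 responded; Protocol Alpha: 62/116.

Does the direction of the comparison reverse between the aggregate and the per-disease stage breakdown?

Stage I: Regimen X 54/56 = 96.4%, Protocol Alpha 32/38 = 84.2% → Regimen X
Stage IV: Regimen X 237/782 = 30.3%, Protocol Alpha 67/322 = 20.8% → Regimen X
Stage II: Regimen X 75/90 = 83.3%, Protocol Alpha 51/75 = 68.0% → Regimen X
Stage III: Regimen X 104/157 = 66.2%, Protocol Alpha 62/116 = 53.4% → Regimen X
Overall: Regimen X 470/1085 = 43.3%, Protocol Alpha 212/551 = 38.5% → Regimen X
Regimen X wins overall and in every disease group — no reversal.

No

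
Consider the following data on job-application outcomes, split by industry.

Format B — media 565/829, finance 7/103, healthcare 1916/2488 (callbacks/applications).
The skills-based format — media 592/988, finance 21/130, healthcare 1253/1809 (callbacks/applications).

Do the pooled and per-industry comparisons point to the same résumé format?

Media: Format B 565/829 = 68.2%, the skills-based format 592/988 = 59.9% → Format B
Finance: Format B 7/103 = 6.8%, the skills-based format 21/130 = 16.2% → the skills-based format
Healthcare: Format B 1916/2488 = 77.0%, the skills-based format 1253/1809 = 69.3% → Format B
Overall: Format B 2488/3420 = 72.7%, the skills-based format 1866/2927 = 63.8% → Format B
Neither sweeps: Format B wins 2 of 3 groups, the skills-based format wins 1. Format B wins overall but not every group — no Simpson reversal.

No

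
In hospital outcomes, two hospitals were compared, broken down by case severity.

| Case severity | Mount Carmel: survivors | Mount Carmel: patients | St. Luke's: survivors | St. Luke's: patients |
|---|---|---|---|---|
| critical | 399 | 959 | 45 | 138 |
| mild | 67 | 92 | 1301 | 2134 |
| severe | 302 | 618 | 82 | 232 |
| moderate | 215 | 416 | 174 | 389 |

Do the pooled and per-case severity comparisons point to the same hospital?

No

Critical: Mount Carmel 399/959 = 41.6%, St. Luke's 45/138 = 32.6% → Mount Carmel
Mild: Mount Carmel 67/92 = 72.8%, St. Luke's 1301/2134 = 61.0% → Mount Carmel
Severe: Mount Carmel 302/618 = 48.9%, St. Luke's 82/232 = 35.3% → Mount Carmel
Moderate: Mount Carmel 215/416 = 51.7%, St. Luke's 174/389 = 44.7% → Mount Carmel
Overall: Mount Carmel 983/2085 = 47.1%, St. Luke's 1602/2893 = 55.4% → St. Luke's
Mount Carmel wins each case group but St. Luke's wins overall — the comparison reverses. Mount Carmel's patients skew toward critical, which has a lower base rate.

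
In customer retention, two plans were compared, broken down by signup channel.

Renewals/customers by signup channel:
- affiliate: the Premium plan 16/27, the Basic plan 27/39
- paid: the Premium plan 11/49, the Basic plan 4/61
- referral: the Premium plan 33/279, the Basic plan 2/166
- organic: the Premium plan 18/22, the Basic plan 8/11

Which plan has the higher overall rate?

Affiliate: the Premium plan 16/27 = 59.3%, the Basic plan 27/39 = 69.2% → the Basic plan
Paid: the Premium plan 11/49 = 22.4%, the Basic plan 4/61 = 6.6% → the Premium plan
Referral: the Premium plan 33/279 = 11.8%, the Basic plan 2/166 = 1.2% → the Premium plan
Organic: the Premium plan 18/22 = 81.8%, the Basic plan 8/11 = 72.7% → the Premium plan
Overall: the Premium plan 78/377 = 20.7%, the Basic plan 41/277 = 14.8% → the Premium plan
(Neither sweeps every signup group, but the Premium plan has the higher pooled rate.)

the Premium plan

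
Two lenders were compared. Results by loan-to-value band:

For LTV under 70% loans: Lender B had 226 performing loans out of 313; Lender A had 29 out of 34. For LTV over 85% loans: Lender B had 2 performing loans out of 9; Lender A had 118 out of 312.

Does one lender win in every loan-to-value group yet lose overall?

LTV under 70%: Lender B 226/313 = 72.2%, Lender A 29/34 = 85.3% → Lender A
LTV over 85%: Lender B 2/9 = 22.2%, Lender A 118/312 = 37.8% → Lender A
Overall: Lender B 228/322 = 70.8%, Lender A 147/346 = 42.5% → Lender B
Lender A wins each loan-to-value group but Lender B wins overall — the comparison reverses. Lender A's loans skew toward LTV over 85%, which has a lower base rate.

Yes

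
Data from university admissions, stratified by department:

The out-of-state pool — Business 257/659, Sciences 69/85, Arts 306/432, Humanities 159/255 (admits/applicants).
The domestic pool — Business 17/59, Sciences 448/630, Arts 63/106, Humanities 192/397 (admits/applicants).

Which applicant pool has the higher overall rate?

the domestic pool

Business: the out-of-state pool 257/659 = 39.0%, the domestic pool 17/59 = 28.8% → the out-of-state pool
Sciences: the out-of-state pool 69/85 = 81.2%, the domestic pool 448/630 = 71.1% → the out-of-state pool
Arts: the out-of-state pool 306/432 = 70.8%, the domestic pool 63/106 = 59.4% → the out-of-state pool
Humanities: the out-of-state pool 159/255 = 62.4%, the domestic pool 192/397 = 48.4% → the out-of-state pool
Overall: the out-of-state pool 791/1431 = 55.3%, the domestic pool 720/1192 = 60.4% → the domestic pool
(The out-of-state pool wins every department group but the domestic pool wins overall — the out-of-state pool's applicants skew toward the low-rate Business group.)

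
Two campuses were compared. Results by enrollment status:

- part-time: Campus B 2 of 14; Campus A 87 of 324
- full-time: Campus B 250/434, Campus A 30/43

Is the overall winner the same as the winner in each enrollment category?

Part-time: Campus B 2/14 = 14.3%, Campus A 87/324 = 26.9% → Campus A
Full-time: Campus B 250/434 = 57.6%, Campus A 30/43 = 69.8% → Campus A
Overall: Campus B 252/448 = 56.2%, Campus A 117/367 = 31.9% → Campus B
Campus A wins each enrollment group but Campus B wins overall — the comparison reverses. Campus A's students skew toward part-time, which has a lower base rate.

No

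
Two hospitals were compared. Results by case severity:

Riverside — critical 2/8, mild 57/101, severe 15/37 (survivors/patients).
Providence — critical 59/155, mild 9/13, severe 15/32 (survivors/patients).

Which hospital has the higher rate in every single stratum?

Critical: Riverside 2/8 = 25.0%, Providence 59/155 = 38.1% → Providence
Mild: Riverside 57/101 = 56.4%, Providence 9/13 = 69.2% → Providence
Severe: Riverside 15/37 = 40.5%, Providence 15/32 = 46.9% → Providence
Providence has the higher rate in all 3 groups.

Providence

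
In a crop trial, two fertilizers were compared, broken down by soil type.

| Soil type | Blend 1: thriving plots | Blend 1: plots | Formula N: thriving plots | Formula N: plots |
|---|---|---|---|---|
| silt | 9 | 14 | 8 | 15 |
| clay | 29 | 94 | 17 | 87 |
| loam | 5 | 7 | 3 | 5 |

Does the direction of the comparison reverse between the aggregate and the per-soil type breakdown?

No

Silt: Blend 1 9/14 = 64.3%, Formula N 8/15 = 53.3% → Blend 1
Clay: Blend 1 29/94 = 30.9%, Formula N 17/87 = 19.5% → Blend 1
Loam: Blend 1 5/7 = 71.4%, Formula N 3/5 = 60.0% → Blend 1
Overall: Blend 1 43/115 = 37.4%, Formula N 28/107 = 26.2% → Blend 1
Blend 1 wins overall and in every soil group — no reversal.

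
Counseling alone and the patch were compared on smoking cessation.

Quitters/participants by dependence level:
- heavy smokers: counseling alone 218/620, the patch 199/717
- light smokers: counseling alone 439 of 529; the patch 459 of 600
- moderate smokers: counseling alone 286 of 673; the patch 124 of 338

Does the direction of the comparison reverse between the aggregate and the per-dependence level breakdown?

Heavy smokers: counseling alone 218/620 = 35.2%, the patch 199/717 = 27.8% → counseling alone
Light smokers: counseling alone 439/529 = 83.0%, the patch 459/600 = 76.5% → counseling alone
Moderate smokers: counseling alone 286/673 = 42.5%, the patch 124/338 = 36.7% → counseling alone
Overall: counseling alone 943/1822 = 51.8%, the patch 782/1655 = 47.3% → counseling alone
Counseling alone wins overall and in every dependence group — no reversal.

No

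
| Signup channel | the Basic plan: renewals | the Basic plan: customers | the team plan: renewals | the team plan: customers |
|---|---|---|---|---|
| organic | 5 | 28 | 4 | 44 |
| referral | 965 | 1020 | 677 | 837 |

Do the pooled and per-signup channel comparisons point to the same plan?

Organic: the Basic plan 5/28 = 17.9%, the team plan 4/44 = 9.1% → the Basic plan
Referral: the Basic plan 965/1020 = 94.6%, the team plan 677/837 = 80.9% → the Basic plan
Overall: the Basic plan 970/1048 = 92.6%, the team plan 681/881 = 77.3% → the Basic plan
The Basic plan wins overall and in every signup group — no reversal.

Yes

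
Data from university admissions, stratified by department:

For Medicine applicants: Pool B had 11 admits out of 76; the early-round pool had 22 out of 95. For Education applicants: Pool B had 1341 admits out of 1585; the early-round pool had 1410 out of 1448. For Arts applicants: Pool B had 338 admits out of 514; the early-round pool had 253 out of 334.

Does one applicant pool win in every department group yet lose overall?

No

Medicine: Pool B 11/76 = 14.5%, the early-round pool 22/95 = 23.2% → the early-round pool
Education: Pool B 1341/1585 = 84.6%, the early-round pool 1410/1448 = 97.4% → the early-round pool
Arts: Pool B 338/514 = 65.8%, the early-round pool 253/334 = 75.7% → the early-round pool
Overall: Pool B 1690/2175 = 77.7%, the early-round pool 1685/1877 = 89.8% → the early-round pool
The early-round pool wins overall and in every department group — no reversal.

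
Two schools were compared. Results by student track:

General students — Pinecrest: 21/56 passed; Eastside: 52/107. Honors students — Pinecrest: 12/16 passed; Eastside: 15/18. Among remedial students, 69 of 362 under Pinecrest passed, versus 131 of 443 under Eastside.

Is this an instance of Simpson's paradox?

General: Pinecrest 21/56 = 37.5%, Eastside 52/107 = 48.6% → Eastside
Honors: Pinecrest 12/16 = 75.0%, Eastside 15/18 = 83.3% → Eastside
Remedial: Pinecrest 69/362 = 19.1%, Eastside 131/443 = 29.6% → Eastside
Overall: Pinecrest 102/434 = 23.5%, Eastside 198/568 = 34.9% → Eastside
Eastside wins overall and in every student group — no reversal.

No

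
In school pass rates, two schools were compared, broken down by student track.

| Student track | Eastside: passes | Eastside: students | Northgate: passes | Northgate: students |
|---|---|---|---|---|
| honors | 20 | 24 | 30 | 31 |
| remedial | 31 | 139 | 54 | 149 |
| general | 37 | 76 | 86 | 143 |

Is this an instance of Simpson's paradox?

No

Honors: Eastside 20/24 = 83.3%, Northgate 30/31 = 96.8% → Northgate
Remedial: Eastside 31/139 = 22.3%, Northgate 54/149 = 36.2% → Northgate
General: Eastside 37/76 = 48.7%, Northgate 86/143 = 60.1% → Northgate
Overall: Eastside 88/239 = 36.8%, Northgate 170/323 = 52.6% → Northgate
Northgate wins overall and in every student group — no reversal.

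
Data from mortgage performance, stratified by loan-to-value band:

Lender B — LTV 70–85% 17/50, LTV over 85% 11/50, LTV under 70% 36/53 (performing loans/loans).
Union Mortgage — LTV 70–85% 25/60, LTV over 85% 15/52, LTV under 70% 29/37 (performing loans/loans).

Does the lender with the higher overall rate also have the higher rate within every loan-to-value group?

LTV 70–85%: Lender B 17/50 = 34.0%, Union Mortgage 25/60 = 41.7% → Union Mortgage
LTV over 85%: Lender B 11/50 = 22.0%, Union Mortgage 15/52 = 28.8% → Union Mortgage
LTV under 70%: Lender B 36/53 = 67.9%, Union Mortgage 29/37 = 78.4% → Union Mortgage
Overall: Lender B 64/153 = 41.8%, Union Mortgage 69/149 = 46.3% → Union Mortgage
Union Mortgage wins overall and in every loan-to-value group — no reversal.

Yes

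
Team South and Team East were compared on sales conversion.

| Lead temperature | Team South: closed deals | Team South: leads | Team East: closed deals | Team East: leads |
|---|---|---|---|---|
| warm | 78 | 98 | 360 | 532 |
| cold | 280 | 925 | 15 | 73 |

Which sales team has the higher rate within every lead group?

Warm: Team South 78/98 = 79.6%, Team East 360/532 = 67.7% → Team South
Cold: Team South 280/925 = 30.3%, Team East 15/73 = 20.5% → Team South
Team South has the higher rate in both groups.

Team South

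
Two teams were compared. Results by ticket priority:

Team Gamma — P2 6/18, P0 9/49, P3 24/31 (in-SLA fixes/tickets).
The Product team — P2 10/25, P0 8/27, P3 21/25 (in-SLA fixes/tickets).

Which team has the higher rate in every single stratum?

P2: Team Gamma 6/18 = 33.3%, the Product team 10/25 = 40.0% → the Product team
P0: Team Gamma 9/49 = 18.4%, the Product team 8/27 = 29.6% → the Product team
P3: Team Gamma 24/31 = 77.4%, the Product team 21/25 = 84.0% → the Product team
The Product team has the higher rate in all 3 groups.

the Product team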